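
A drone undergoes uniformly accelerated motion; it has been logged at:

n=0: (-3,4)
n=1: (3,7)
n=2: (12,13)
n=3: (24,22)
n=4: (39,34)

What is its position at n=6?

(78,67)

Successive displacements: (+6,+3), (+9,+6), (+12,+9), (+15,+12) — each changes by (+3,+3).
step 5: (39,34) + (+18,+15) → (57,49)
step 6: (57,49) + (+21,+18) → (78,67)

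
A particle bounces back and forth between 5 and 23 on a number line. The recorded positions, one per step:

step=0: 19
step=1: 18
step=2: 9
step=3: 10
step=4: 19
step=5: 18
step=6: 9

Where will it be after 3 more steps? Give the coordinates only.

18

The value travels 9 per step and bounces off the walls at 5 and 23.
  step 7: 9 → 10
  step 8: 10 → 19
  step 9: 19 → 18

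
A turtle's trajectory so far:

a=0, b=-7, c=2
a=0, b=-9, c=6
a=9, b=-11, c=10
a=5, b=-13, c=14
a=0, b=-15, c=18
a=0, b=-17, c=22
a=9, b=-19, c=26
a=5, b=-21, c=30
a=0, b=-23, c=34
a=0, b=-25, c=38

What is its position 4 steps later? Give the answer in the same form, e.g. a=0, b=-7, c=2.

a=0, b=-33, c=54

A: cycles through 0, 0, 9, 5 every 4 steps. Step 13 lands at position 1 of the cycle → 0.
B: linear, -2 per step → -33 at step 13.
C: linear, +4 per step → 54 at step 13.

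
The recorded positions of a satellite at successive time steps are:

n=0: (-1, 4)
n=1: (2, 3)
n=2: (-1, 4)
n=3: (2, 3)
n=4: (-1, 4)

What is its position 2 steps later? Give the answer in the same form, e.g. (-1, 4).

Consecutive displacements (+3, -1), (-3, +1), (+3, -1), (-3, +1) scale by a factor of -1 each step.
step 5: (-1, 4) + (+3, -1) → (2, 3)
step 6: (2, 3) + (-3, +1) → (-1, 4)

(-1, 4)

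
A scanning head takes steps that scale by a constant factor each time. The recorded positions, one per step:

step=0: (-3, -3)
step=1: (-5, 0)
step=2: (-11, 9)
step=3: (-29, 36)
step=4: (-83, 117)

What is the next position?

(-245, 360)

The jumps are (-2, +3), (-6, +9), (-18, +27), (-54, +81) — a geometric progression with ratio 3.
step 5: (-83, 117) + (-162, +243) → (-245, 360)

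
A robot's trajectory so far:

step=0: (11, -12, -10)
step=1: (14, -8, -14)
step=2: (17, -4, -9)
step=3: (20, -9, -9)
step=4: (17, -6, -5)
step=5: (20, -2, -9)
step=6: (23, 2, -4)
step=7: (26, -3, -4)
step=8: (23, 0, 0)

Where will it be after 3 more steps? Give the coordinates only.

(32, 3, 1)

The moves between consecutive positions are (+3, +4, -4), (+3, +4, +5), (+3, -5, +0), (-3, +3, +4), (+3, +4, -4), (+3, +4, +5), (+3, -5, +0), (-3, +3, +4); they repeat the 4-cycle [(+3, +4, -4), (+3, +4, +5), (+3, -5, +0), (-3, +3, +4)].
step 9: apply (+3, +4, -4) → (26, 4, -4)
step 10: apply (+3, +4, +5) → (29, 8, 1)
step 11: apply (+3, -5, +0) → (32, 3, 1)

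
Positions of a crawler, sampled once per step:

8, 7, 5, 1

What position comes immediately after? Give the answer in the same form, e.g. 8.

-7

Step-to-step displacements: -1, -2, -4; each is 2× the previous.
step 4: 1 − 8 → -7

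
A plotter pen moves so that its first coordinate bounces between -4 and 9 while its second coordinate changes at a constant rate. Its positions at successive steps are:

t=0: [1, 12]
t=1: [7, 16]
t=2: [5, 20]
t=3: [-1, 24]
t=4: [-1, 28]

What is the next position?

The first coordinate reflects between -4 and 9, moving 6 per step.
  step 5: -1 → 5
The second coordinate changes by +4 each step: at step 5 it is 32.

[5, 32]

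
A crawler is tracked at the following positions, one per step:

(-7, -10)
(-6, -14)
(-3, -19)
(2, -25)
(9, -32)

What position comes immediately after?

Taking differences between consecutive positions: (+1, -4), (+3, -5), (+5, -6), (+7, -7). These grow by (+2, -1) each step.
step 5: (9, -32) + (+9, -8) → (18, -40)

(18, -40)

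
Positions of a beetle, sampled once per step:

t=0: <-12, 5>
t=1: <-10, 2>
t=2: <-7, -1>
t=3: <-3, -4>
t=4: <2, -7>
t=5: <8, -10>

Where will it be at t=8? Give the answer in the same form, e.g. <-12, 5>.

First differences are <+2, -3>, <+3, -3>, <+4, -3>, <+5, -3>, <+6, -3>; their common second difference is <+1, +0> (constant acceleration).
step 6: <8, -10> + <+7, -3> → <15, -13>
step 7: <15, -13> + <+8, -3> → <23, -16>
step 8: <23, -16> + <+9, -3> → <32, -19>

<32, -19>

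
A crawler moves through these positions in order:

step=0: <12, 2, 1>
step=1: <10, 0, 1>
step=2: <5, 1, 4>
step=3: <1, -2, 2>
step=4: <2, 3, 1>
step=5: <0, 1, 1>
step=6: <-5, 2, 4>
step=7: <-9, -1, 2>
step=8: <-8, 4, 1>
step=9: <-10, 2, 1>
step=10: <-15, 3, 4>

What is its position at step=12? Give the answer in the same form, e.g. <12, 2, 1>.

The moves between consecutive positions are <-2, -2, +0>, <-5, +1, +3>, <-4, -3, -2>, <+1, +5, -1>, <-2, -2, +0>, <-5, +1, +3>, <-4, -3, -2>, <+1, +5, -1>, <-2, -2, +0>, <-5, +1, +3>; they repeat the 4-cycle [<-2, -2, +0>, <-5, +1, +3>, <-4, -3, -2>, <+1, +5, -1>].
step 11: apply <-4, -3, -2> → <-19, 0, 2>
step 12: apply <+1, +5, -1> → <-18, 5, 1>

<-18, 5, 1>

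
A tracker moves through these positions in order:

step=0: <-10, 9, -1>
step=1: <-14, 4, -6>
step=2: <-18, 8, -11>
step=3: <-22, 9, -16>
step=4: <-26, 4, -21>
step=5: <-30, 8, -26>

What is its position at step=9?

<-46, 9, -46>

First: linear, -4 per step → -46 at step 9.
Second: cycles through 9, 4, 8 every 3 steps. Step 9 lands at position 0 of the cycle → 9.
Third: linear, -5 per step → -46 at step 9.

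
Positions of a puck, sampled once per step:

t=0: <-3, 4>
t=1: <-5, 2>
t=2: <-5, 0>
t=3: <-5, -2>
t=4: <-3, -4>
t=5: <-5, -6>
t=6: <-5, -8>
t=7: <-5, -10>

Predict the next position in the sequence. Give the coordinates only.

First: cycles through -3, -5, -5, -5 every 4 steps. Step 8 lands at position 0 of the cycle → -3.
Second: linear, -2 per step → -12 at step 8.

<-3, -12>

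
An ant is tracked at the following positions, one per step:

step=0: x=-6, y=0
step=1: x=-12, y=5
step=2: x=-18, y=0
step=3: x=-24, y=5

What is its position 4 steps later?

x=-48, y=5

X: linear, -6 per step → -48 at step 7.
Y: cycles through 0, 5 every 2 steps. Step 7 lands at position 1 of the cycle → 5.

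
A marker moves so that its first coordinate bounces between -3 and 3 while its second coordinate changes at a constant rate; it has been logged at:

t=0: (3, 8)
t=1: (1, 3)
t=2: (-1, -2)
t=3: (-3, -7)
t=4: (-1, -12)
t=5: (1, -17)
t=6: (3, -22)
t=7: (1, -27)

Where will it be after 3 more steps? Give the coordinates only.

(-1, -42)

The first coordinate reflects between -3 and 3, moving 2 per step.
  step 8: 1 → -1
  step 9: -1 → -3
  step 10: -3 → -1
The second coordinate changes by -5 each step: at step 10 it is -42.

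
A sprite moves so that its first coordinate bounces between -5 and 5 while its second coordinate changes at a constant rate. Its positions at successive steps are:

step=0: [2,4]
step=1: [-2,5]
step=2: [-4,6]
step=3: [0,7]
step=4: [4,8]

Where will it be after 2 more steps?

The first coordinate reflects between -5 and 5, moving 4 per step.
  step 5: 4 → 2
  step 6: 2 → -2
The second coordinate changes by +1 each step: at step 6 it is 10.

[-2,10]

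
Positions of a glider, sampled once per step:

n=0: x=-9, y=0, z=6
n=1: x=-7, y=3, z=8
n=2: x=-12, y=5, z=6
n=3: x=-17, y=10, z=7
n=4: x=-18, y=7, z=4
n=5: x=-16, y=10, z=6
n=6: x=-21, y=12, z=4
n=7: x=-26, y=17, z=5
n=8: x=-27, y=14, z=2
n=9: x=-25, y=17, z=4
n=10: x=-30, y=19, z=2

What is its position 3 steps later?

Differencing gives (+2,+3,+2), (-5,+2,-2), (-5,+5,+1), (-1,-3,-3), (+2,+3,+2), (-5,+2,-2), (-5,+5,+1), (-1,-3,-3), (+2,+3,+2), (-5,+2,-2). This is the pattern (+2,+3,+2), (-5,+2,-2), (-5,+5,+1), (-1,-3,-3) repeated.
step 11: apply (-5,+5,+1) → x=-35, y=24, z=3
step 12: apply (-1,-3,-3) → x=-36, y=21, z=0
step 13: apply (+2,+3,+2) → x=-34, y=24, z=2

x=-34, y=24, z=2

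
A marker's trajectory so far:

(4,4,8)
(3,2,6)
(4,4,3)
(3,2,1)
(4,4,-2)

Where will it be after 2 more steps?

Step-to-step displacements: (-1,-2,-2), (+1,+2,-3), (-1,-2,-2), (+1,+2,-3) — a repeating cycle of length 2.
step 5: apply (-1,-2,-2) → (3,2,-4)
step 6: apply (+1,+2,-3) → (4,4,-7)

(4,4,-7)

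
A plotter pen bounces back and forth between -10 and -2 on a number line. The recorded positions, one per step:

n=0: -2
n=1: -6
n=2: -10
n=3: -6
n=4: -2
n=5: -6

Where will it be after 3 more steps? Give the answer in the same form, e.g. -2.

-2

The value reflects between -10 and -2, moving 4 per step.
  step 6: -6 → -10
  step 7: -10 → -6
  step 8: -6 → -2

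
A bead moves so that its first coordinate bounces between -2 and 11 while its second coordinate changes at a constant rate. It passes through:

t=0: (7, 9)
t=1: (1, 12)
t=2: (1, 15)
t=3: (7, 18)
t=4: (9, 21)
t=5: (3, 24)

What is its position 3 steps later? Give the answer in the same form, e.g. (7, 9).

(11, 33)

The first coordinate travels 6 per step and bounces off the walls at -2 and 11.
  step 6: 3 → -1
  step 7: -1 → 5
  step 8: 5 → 11
The second coordinate changes by +3 each step: at step 8 it is 33.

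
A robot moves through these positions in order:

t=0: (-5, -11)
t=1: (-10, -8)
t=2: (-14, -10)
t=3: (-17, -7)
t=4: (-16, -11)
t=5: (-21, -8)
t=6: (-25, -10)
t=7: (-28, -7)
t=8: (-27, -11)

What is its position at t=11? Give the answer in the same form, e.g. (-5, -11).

Differencing gives (-5, +3), (-4, -2), (-3, +3), (+1, -4), (-5, +3), (-4, -2), (-3, +3), (+1, -4). This is the pattern (-5, +3), (-4, -2), (-3, +3), (+1, -4) repeated.
step 9: apply (-5, +3) → (-32, -8)
step 10: apply (-4, -2) → (-36, -10)
step 11: apply (-3, +3) → (-39, -7)

(-39, -7)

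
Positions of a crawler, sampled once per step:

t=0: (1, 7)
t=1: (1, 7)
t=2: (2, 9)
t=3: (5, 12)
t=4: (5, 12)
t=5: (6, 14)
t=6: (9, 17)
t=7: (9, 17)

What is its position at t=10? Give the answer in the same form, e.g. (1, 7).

(13, 22)

Differencing gives (+0, +0), (+1, +2), (+3, +3), (+0, +0), (+1, +2), (+3, +3), (+0, +0). This is the pattern (+0, +0), (+1, +2), (+3, +3) repeated.
step 8: apply (+1, +2) → (10, 19)
step 9: apply (+3, +3) → (13, 22)
step 10: apply (+0, +0) → (13, 22)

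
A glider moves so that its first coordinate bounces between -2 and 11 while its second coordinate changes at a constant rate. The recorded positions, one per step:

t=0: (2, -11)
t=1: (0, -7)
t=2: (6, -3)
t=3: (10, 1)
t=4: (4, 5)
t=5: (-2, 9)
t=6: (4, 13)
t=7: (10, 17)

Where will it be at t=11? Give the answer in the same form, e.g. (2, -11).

(8, 33)

The first coordinate reflects between -2 and 11, moving 6 per step.
  step 8: 10 → 6
  step 9: 6 → 0
  step 10: 0 → 2
  step 11: 2 → 8
The second coordinate changes by +4 each step: at step 11 it is 33.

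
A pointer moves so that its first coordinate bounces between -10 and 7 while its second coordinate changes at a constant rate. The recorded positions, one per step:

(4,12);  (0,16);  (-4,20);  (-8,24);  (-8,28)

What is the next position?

The first coordinate travels 4 per step and bounces off the walls at -10 and 7.
  step 5: -8 → -4
The second coordinate changes by +4 each step: at step 5 it is 32.

(-4,32)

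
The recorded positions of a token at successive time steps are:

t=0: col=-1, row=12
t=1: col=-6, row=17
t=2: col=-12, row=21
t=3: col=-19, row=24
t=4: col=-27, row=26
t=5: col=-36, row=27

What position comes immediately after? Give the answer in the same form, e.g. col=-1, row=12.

col=-46, row=27

First differences are (-5,+5), (-6,+4), (-7,+3), (-8,+2), (-9,+1); their common second difference is (-1,-1) (constant acceleration).
step 6: col=-36, row=27 + (-10,+0) → col=-46, row=27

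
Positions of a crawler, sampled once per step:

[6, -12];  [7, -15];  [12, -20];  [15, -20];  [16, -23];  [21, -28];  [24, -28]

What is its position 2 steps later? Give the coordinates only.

The moves between consecutive positions are [+1, -3], [+5, -5], [+3, +0], [+1, -3], [+5, -5], [+3, +0]; they repeat the 3-cycle [[+1, -3], [+5, -5], [+3, +0]].
step 7: apply [+1, -3] → [25, -31]
step 8: apply [+5, -5] → [30, -36]

[30, -36]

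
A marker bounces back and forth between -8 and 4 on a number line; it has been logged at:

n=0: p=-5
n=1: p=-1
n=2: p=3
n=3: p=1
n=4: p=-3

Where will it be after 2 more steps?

The value travels 4 per step and bounces off the walls at -8 and 4.
  step 5: -3 → -7
  step 6: -7 → -5

p=-5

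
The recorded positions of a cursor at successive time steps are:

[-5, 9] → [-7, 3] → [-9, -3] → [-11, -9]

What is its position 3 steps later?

[-17, -27]

Each step adds [-2, -6] to the position.
step 4: [-11, -9] + [-2, -6] → [-13, -15]
step 5: [-13, -15] + [-2, -6] → [-15, -21]
step 6: [-15, -21] + [-2, -6] → [-17, -27]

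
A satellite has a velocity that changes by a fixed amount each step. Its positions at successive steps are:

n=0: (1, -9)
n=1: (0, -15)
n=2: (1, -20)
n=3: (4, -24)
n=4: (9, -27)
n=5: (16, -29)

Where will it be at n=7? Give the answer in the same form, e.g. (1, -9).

(36, -30)

First differences are (-1, -6), (+1, -5), (+3, -4), (+5, -3), (+7, -2); their common second difference is (+2, +1) (constant acceleration).
step 6: (16, -29) + (+9, -1) → (25, -30)
step 7: (25, -30) + (+11, +0) → (36, -30)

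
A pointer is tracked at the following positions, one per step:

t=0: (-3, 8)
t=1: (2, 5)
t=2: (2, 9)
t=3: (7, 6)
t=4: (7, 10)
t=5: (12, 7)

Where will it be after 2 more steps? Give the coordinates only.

(17, 8)

Step-to-step displacements: (+5, -3), (+0, +4), (+5, -3), (+0, +4), (+5, -3) — a repeating cycle of length 2.
step 6: apply (+0, +4) → (12, 11)
step 7: apply (+5, -3) → (17, 8)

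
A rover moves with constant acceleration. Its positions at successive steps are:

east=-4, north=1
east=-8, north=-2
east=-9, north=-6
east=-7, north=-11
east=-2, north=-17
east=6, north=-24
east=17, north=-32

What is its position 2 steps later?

east=48, north=-51

First differences are (-4, -3), (-1, -4), (+2, -5), (+5, -6), (+8, -7), (+11, -8); their common second difference is (+3, -1) (constant acceleration).
step 7: east=17, north=-32 + (+14, -9) → east=31, north=-41
step 8: east=31, north=-41 + (+17, -10) → east=48, north=-51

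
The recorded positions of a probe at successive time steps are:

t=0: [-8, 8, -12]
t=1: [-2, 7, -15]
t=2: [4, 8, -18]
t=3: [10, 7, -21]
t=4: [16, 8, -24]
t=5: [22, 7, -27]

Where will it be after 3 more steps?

[40, 8, -36]

The first coordinate changes by +6 each step, so at step 8 it is -8 + 8·(6) = 40.
The second coordinate repeats the cycle [8, 7] with period 2; step 8 mod 2 = 0, giving 8.
The third coordinate changes by -3 each step, so at step 8 it is -12 + 8·(-3) = -36.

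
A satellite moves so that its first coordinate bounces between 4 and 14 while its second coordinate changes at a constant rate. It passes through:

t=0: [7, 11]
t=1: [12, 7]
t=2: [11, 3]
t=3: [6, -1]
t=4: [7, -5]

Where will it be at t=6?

The first coordinate reflects between 4 and 14, moving 5 per step.
  step 5: 7 → 12
  step 6: 12 → 11
The second coordinate changes by -4 each step: at step 6 it is -13.

[11, -13]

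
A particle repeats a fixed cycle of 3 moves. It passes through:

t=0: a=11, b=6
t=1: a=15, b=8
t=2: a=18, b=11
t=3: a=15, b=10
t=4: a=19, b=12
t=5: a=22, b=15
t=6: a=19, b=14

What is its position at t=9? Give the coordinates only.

a=23, b=18

The moves between consecutive positions are (+4, +2), (+3, +3), (-3, -1), (+4, +2), (+3, +3), (-3, -1); they repeat the 3-cycle [(+4, +2), (+3, +3), (-3, -1)].
step 7: apply (+4, +2) → a=23, b=16
step 8: apply (+3, +3) → a=26, b=19
step 9: apply (-3, -1) → a=23, b=18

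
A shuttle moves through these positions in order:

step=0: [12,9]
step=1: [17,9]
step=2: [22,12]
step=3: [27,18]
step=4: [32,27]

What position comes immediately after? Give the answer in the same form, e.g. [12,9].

[37,39]

Successive displacements: [+5,+0], [+5,+3], [+5,+6], [+5,+9] — each changes by [+0,+3].
step 5: [32,27] + [+5,+12] → [37,39]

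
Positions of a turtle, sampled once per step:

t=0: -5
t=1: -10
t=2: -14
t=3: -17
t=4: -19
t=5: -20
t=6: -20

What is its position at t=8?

-17

Successive displacements: -5, -4, -3, -2, -1, +0 — each changes by +1.
step 7: -20 + 1 → -19
step 8: -19 + 2 → -17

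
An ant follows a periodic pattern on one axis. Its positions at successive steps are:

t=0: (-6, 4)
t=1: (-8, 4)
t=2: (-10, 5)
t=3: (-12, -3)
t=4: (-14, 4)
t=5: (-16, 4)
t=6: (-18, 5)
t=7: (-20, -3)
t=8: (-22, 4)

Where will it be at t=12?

(-30, 4)

First: linear, -2 per step → -30 at step 12.
Second: cycles through 4, 4, 5, -3 every 4 steps. Step 12 lands at position 0 of the cycle → 4.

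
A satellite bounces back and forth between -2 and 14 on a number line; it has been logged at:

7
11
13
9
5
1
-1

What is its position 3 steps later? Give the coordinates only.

11

The value travels 4 per step and bounces off the walls at -2 and 14.
  step 7: -1 → 3
  step 8: 3 → 7
  step 9: 7 → 11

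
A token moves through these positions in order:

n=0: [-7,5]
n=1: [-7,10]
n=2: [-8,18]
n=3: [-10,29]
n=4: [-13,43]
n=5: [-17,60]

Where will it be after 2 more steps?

[-28,103]

Taking differences between consecutive positions: [+0,+5], [-1,+8], [-2,+11], [-3,+14], [-4,+17]. These grow by [-1,+3] each step.
step 6: [-17,60] + [-5,+20] → [-22,80]
step 7: [-22,80] + [-6,+23] → [-28,103]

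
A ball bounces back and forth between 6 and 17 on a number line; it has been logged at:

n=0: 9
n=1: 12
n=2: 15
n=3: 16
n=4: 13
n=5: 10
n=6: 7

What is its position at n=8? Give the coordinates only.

The value travels 3 per step and bounces off the walls at 6 and 17.
  step 7: 7 → 8
  step 8: 8 → 11

11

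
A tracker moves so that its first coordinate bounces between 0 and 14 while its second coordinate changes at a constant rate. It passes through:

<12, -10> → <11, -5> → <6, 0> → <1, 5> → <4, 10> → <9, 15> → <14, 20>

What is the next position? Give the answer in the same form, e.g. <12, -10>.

The first coordinate reflects between 0 and 14, moving 5 per step.
  step 7: 14 → 9
The second coordinate changes by +5 each step: at step 7 it is 25.

<9, 25>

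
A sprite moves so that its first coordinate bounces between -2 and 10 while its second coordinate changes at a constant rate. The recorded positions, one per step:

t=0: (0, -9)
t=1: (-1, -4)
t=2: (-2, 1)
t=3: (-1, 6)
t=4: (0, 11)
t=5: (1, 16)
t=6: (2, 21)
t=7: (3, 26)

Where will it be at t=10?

The first coordinate travels 1 per step and bounces off the walls at -2 and 10.
  step 8: 3 → 4
  step 9: 4 → 5
  step 10: 5 → 6
The second coordinate changes by +5 each step: at step 10 it is 41.

(6, 41)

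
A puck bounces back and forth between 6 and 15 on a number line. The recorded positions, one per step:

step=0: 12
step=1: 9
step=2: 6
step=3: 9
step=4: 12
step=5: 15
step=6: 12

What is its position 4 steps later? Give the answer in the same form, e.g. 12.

12

The value travels 3 per step and bounces off the walls at 6 and 15.
  step 7: 12 → 9
  step 8: 9 → 6
  step 9: 6 → 9
  step 10: 9 → 12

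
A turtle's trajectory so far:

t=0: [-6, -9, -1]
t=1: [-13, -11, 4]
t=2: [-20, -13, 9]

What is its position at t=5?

[-41, -19, 24]

Constant displacement of [-7, -2, +5] per step.
step 3: [-20, -13, 9] + [-7, -2, +5] → [-27, -15, 14]
step 4: [-27, -15, 14] + [-7, -2, +5] → [-34, -17, 19]
step 5: [-34, -17, 19] + [-7, -2, +5] → [-41, -19, 24]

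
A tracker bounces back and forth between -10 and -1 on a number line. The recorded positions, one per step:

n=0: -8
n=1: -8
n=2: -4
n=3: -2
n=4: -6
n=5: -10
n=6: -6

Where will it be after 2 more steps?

The value reflects between -10 and -1, moving 4 per step.
  step 7: -6 → -2
  step 8: -2 → -4

-4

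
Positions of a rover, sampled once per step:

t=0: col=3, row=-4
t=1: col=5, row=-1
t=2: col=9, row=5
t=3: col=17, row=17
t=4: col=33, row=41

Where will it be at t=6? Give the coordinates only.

col=129, row=185

The jumps are (+2, +3), (+4, +6), (+8, +12), (+16, +24) — a geometric progression with ratio 2.
step 5: col=33, row=41 + (+32, +48) → col=65, row=89
step 6: col=65, row=89 + (+64, +96) → col=129, row=185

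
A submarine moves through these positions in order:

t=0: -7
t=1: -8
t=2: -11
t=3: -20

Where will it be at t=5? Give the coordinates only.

-128

Step-to-step displacements: -1, -3, -9; each is 3× the previous.
step 4: -20 − 27 → -47
step 5: -47 − 81 → -128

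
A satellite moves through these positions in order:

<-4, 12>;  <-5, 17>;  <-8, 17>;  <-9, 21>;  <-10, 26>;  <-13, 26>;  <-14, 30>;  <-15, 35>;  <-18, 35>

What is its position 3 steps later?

The moves between consecutive positions are <-1, +5>, <-3, +0>, <-1, +4>, <-1, +5>, <-3, +0>, <-1, +4>, <-1, +5>, <-3, +0>; they repeat the 3-cycle [<-1, +5>, <-3, +0>, <-1, +4>].
step 9: apply <-1, +4> → <-19, 39>
step 10: apply <-1, +5> → <-20, 44>
step 11: apply <-3, +0> → <-23, 44>

<-23, 44>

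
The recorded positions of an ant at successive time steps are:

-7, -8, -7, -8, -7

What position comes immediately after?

-8

The jumps are -1, +1, -1, +1 — a geometric progression with ratio -1.
step 5: -7 − 1 → -8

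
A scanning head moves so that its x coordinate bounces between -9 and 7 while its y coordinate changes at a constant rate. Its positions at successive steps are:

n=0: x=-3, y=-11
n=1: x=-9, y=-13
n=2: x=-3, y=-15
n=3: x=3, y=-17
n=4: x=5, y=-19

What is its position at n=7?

The x coordinate reflects between -9 and 7, moving 6 per step.
  step 5: 5 → -1
  step 6: -1 → -7
  step 7: -7 → -5
The y coordinate changes by -2 each step: at step 7 it is -25.

x=-5, y=-25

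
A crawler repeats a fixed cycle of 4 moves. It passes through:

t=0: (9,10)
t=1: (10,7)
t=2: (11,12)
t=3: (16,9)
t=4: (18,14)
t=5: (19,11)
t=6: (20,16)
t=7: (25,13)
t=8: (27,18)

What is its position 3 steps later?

Step-to-step displacements: (+1,-3), (+1,+5), (+5,-3), (+2,+5), (+1,-3), (+1,+5), (+5,-3), (+2,+5) — a repeating cycle of length 4.
step 9: apply (+1,-3) → (28,15)
step 10: apply (+1,+5) → (29,20)
step 11: apply (+5,-3) → (34,17)

(34,17)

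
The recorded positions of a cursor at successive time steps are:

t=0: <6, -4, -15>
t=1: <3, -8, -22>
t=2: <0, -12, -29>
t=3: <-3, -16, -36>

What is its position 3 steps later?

<-12, -28, -57>

Each step adds <-3, -4, -7> to the position.
step 4: <-3, -16, -36> + <-3, -4, -7> → <-6, -20, -43>
step 5: <-6, -20, -43> + <-3, -4, -7> → <-9, -24, -50>
step 6: <-9, -24, -50> + <-3, -4, -7> → <-12, -28, -57>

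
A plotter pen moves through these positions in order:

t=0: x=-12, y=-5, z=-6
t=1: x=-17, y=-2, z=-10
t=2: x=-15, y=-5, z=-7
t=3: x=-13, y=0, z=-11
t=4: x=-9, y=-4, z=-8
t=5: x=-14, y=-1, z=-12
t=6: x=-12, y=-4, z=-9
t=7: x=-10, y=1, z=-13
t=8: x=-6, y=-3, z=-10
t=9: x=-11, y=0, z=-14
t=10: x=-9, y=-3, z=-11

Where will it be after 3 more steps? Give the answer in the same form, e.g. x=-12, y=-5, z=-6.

x=-8, y=1, z=-16

The moves between consecutive positions are (-5,+3,-4), (+2,-3,+3), (+2,+5,-4), (+4,-4,+3), (-5,+3,-4), (+2,-3,+3), (+2,+5,-4), (+4,-4,+3), (-5,+3,-4), (+2,-3,+3); they repeat the 4-cycle [(-5,+3,-4), (+2,-3,+3), (+2,+5,-4), (+4,-4,+3)].
step 11: apply (+2,+5,-4) → x=-7, y=2, z=-15
step 12: apply (+4,-4,+3) → x=-3, y=-2, z=-12
step 13: apply (-5,+3,-4) → x=-8, y=1, z=-16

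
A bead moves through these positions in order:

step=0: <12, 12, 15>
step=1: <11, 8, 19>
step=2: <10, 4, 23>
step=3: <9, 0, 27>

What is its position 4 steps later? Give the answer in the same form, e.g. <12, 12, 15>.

<5, -16, 43>

Constant displacement of <-1, -4, +4> per step.
step 4: <9, 0, 27> + <-1, -4, +4> → <8, -4, 31>
step 5: <8, -4, 31> + <-1, -4, +4> → <7, -8, 35>
step 6: <7, -8, 35> + <-1, -4, +4> → <6, -12, 39>
step 7: <6, -12, 39> + <-1, -4, +4> → <5, -16, 43>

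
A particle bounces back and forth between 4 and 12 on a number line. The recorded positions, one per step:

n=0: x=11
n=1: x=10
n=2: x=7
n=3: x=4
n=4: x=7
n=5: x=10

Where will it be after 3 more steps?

x=5

The value travels 3 per step and bounces off the walls at 4 and 12.
  step 6: 10 → 11
  step 7: 11 → 8
  step 8: 8 → 5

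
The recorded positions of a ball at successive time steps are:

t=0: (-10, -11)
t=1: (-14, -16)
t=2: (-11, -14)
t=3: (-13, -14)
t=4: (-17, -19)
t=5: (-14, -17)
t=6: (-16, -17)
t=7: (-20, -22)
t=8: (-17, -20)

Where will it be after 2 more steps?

(-23, -25)

Differencing gives (-4, -5), (+3, +2), (-2, +0), (-4, -5), (+3, +2), (-2, +0), (-4, -5), (+3, +2). This is the pattern (-4, -5), (+3, +2), (-2, +0) repeated.
step 9: apply (-2, +0) → (-19, -20)
step 10: apply (-4, -5) → (-23, -25)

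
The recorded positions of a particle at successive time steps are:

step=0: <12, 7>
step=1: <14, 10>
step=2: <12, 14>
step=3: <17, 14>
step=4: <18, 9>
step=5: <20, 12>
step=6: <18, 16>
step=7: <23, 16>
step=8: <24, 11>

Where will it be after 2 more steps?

Differencing gives <+2, +3>, <-2, +4>, <+5, +0>, <+1, -5>, <+2, +3>, <-2, +4>, <+5, +0>, <+1, -5>. This is the pattern <+2, +3>, <-2, +4>, <+5, +0>, <+1, -5> repeated.
step 9: apply <+2, +3> → <26, 14>
step 10: apply <-2, +4> → <24, 18>

<24, 18>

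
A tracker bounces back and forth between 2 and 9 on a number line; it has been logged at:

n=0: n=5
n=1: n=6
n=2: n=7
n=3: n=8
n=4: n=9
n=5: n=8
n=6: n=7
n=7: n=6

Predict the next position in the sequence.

n=5

The value reflects between 2 and 9, moving 1 per step.
  step 8: 6 → 5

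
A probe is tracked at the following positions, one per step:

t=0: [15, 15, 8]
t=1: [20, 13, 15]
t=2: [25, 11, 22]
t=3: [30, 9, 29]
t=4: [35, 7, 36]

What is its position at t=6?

[45, 3, 50]

Each step adds [+5, -2, +7] to the position.
step 5: [35, 7, 36] + [+5, -2, +7] → [40, 5, 43]
step 6: [40, 5, 43] + [+5, -2, +7] → [45, 3, 50]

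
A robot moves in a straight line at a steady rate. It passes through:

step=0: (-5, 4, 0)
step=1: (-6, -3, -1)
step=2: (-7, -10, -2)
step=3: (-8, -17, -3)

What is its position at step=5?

Each step adds (-1, -7, -1) to the position.
step 4: (-8, -17, -3) + (-1, -7, -1) → (-9, -24, -4)
step 5: (-9, -24, -4) + (-1, -7, -1) → (-10, -31, -5)

(-10, -31, -5)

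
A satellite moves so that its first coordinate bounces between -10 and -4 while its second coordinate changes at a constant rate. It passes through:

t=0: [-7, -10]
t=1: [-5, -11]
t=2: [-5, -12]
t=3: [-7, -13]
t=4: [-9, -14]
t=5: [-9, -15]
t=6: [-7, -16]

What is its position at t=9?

The first coordinate reflects between -10 and -4, moving 2 per step.
  step 7: -7 → -5
  step 8: -5 → -5
  step 9: -5 → -7
The second coordinate changes by -1 each step: at step 9 it is -19.

[-7, -19]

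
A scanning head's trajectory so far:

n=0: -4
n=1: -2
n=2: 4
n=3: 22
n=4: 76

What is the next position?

The jumps are +2, +6, +18, +54 — a geometric progression with ratio 3.
step 5: 76 + 162 → 238

238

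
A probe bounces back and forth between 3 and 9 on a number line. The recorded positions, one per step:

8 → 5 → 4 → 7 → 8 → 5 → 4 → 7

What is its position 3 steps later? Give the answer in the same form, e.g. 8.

The value reflects between 3 and 9, moving 3 per step.
  step 8: 7 → 8
  step 9: 8 → 5
  step 10: 5 → 4

4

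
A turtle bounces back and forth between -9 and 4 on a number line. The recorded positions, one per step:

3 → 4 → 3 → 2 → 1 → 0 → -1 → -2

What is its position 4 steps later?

-6

The value reflects between -9 and 4, moving 1 per step.
  step 8: -2 → -3
  step 9: -3 → -4
  step 10: -4 → -5
  step 11: -5 → -6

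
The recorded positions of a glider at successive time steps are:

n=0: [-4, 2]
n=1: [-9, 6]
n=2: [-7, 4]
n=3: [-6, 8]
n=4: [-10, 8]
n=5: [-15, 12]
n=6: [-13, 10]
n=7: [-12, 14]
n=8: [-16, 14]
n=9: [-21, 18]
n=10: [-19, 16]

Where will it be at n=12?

[-22, 20]

Differencing gives [-5, +4], [+2, -2], [+1, +4], [-4, +0], [-5, +4], [+2, -2], [+1, +4], [-4, +0], [-5, +4], [+2, -2]. This is the pattern [-5, +4], [+2, -2], [+1, +4], [-4, +0] repeated.
step 11: apply [+1, +4] → [-18, 20]
step 12: apply [-4, +0] → [-22, 20]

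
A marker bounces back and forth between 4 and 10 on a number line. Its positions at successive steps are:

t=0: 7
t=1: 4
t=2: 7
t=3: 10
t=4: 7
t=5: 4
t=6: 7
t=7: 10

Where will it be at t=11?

10

The value reflects between 4 and 10, moving 3 per step.
  step 8: 10 → 7
  step 9: 7 → 4
  step 10: 4 → 7
  step 11: 7 → 10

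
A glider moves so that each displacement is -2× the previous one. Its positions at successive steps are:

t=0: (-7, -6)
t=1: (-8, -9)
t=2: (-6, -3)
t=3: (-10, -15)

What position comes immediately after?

The jumps are (-1, -3), (+2, +6), (-4, -12) — a geometric progression with ratio -2.
step 4: (-10, -15) + (+8, +24) → (-2, 9)

(-2, 9)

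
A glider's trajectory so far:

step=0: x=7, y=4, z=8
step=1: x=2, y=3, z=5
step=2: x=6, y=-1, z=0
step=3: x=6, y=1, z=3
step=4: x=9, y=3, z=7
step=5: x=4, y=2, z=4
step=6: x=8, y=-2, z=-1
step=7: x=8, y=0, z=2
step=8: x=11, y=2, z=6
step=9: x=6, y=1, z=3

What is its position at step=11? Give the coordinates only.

Differencing gives (-5,-1,-3), (+4,-4,-5), (+0,+2,+3), (+3,+2,+4), (-5,-1,-3), (+4,-4,-5), (+0,+2,+3), (+3,+2,+4), (-5,-1,-3). This is the pattern (-5,-1,-3), (+4,-4,-5), (+0,+2,+3), (+3,+2,+4) repeated.
step 10: apply (+4,-4,-5) → x=10, y=-3, z=-2
step 11: apply (+0,+2,+3) → x=10, y=-1, z=1

x=10, y=-1, z=1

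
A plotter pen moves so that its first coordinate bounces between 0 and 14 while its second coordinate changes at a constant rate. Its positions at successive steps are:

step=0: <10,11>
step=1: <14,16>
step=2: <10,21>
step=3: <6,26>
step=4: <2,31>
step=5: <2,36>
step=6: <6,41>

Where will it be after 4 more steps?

The first coordinate travels 4 per step and bounces off the walls at 0 and 14.
  step 7: 6 → 10
  step 8: 10 → 14
  step 9: 14 → 10
  step 10: 10 → 6
The second coordinate changes by +5 each step: at step 10 it is 61.

<6,61>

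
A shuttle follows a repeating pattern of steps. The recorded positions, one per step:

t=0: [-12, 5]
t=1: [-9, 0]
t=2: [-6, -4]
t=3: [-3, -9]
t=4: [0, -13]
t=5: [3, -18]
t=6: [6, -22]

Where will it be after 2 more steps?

[12, -31]

Differencing gives [+3, -5], [+3, -4], [+3, -5], [+3, -4], [+3, -5], [+3, -4]. This is the pattern [+3, -5], [+3, -4] repeated.
step 7: apply [+3, -5] → [9, -27]
step 8: apply [+3, -4] → [12, -31]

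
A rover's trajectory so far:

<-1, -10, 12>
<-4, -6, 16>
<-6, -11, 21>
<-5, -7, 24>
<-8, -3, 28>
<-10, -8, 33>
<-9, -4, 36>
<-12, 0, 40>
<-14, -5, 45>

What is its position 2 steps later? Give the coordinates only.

<-16, 3, 52>

Differencing gives <-3, +4, +4>, <-2, -5, +5>, <+1, +4, +3>, <-3, +4, +4>, <-2, -5, +5>, <+1, +4, +3>, <-3, +4, +4>, <-2, -5, +5>. This is the pattern <-3, +4, +4>, <-2, -5, +5>, <+1, +4, +3> repeated.
step 9: apply <+1, +4, +3> → <-13, -1, 48>
step 10: apply <-3, +4, +4> → <-16, 3, 52>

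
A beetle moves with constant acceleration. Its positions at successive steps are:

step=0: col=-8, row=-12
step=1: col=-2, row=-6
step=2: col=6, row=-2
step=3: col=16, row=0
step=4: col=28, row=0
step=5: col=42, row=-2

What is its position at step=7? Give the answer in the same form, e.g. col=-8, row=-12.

First differences are (+6, +6), (+8, +4), (+10, +2), (+12, +0), (+14, -2); their common second difference is (+2, -2) (constant acceleration).
step 6: col=42, row=-2 + (+16, -4) → col=58, row=-6
step 7: col=58, row=-6 + (+18, -6) → col=76, row=-12

col=76, row=-12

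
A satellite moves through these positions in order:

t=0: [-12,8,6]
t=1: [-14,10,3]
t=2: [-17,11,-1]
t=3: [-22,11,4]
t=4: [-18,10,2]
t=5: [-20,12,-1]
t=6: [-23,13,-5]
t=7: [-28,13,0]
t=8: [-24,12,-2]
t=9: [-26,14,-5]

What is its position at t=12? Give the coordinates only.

[-30,14,-6]

Step-to-step displacements: [-2,+2,-3], [-3,+1,-4], [-5,+0,+5], [+4,-1,-2], [-2,+2,-3], [-3,+1,-4], [-5,+0,+5], [+4,-1,-2], [-2,+2,-3] — a repeating cycle of length 4.
step 10: apply [-3,+1,-4] → [-29,15,-9]
step 11: apply [-5,+0,+5] → [-34,15,-4]
step 12: apply [+4,-1,-2] → [-30,14,-6]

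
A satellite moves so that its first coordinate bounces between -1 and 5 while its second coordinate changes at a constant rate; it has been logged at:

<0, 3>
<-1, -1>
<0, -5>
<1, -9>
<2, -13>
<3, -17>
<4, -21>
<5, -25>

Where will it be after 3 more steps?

<2, -37>

The first coordinate reflects between -1 and 5, moving 1 per step.
  step 8: 5 → 4
  step 9: 4 → 3
  step 10: 3 → 2
The second coordinate changes by -4 each step: at step 10 it is -37.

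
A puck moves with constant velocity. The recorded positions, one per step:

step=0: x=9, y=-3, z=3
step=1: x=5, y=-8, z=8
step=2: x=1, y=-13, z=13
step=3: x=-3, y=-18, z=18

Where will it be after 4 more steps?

x=-19, y=-38, z=38

Each step adds (-4,-5,+5) to the position.
step 4: x=-3, y=-18, z=18 + (-4,-5,+5) → x=-7, y=-23, z=23
step 5: x=-7, y=-23, z=23 + (-4,-5,+5) → x=-11, y=-28, z=28
step 6: x=-11, y=-28, z=28 + (-4,-5,+5) → x=-15, y=-33, z=33
step 7: x=-15, y=-33, z=33 + (-4,-5,+5) → x=-19, y=-38, z=38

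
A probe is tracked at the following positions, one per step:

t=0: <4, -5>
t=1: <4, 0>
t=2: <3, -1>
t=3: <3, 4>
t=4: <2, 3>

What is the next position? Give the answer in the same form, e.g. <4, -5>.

<2, 8>

Step-to-step displacements: <+0, +5>, <-1, -1>, <+0, +5>, <-1, -1> — a repeating cycle of length 2.
step 5: apply <+0, +5> → <2, 8>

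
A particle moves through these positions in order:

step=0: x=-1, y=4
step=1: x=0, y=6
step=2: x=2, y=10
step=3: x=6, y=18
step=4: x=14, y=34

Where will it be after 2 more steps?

The jumps are (+1, +2), (+2, +4), (+4, +8), (+8, +16) — a geometric progression with ratio 2.
step 5: x=14, y=34 + (+16, +32) → x=30, y=66
step 6: x=30, y=66 + (+32, +64) → x=62, y=130

x=62, y=130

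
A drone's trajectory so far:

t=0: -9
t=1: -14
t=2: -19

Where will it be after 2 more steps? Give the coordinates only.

Each step adds -5 to the position.
step 3: -19 − 5 → -24
step 4: -24 − 5 → -29

-29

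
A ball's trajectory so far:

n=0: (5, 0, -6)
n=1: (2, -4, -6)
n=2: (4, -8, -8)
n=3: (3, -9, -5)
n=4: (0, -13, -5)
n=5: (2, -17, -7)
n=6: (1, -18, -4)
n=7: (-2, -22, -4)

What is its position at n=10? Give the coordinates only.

Differencing gives (-3, -4, +0), (+2, -4, -2), (-1, -1, +3), (-3, -4, +0), (+2, -4, -2), (-1, -1, +3), (-3, -4, +0). This is the pattern (-3, -4, +0), (+2, -4, -2), (-1, -1, +3) repeated.
step 8: apply (+2, -4, -2) → (0, -26, -6)
step 9: apply (-1, -1, +3) → (-1, -27, -3)
step 10: apply (-3, -4, +0) → (-4, -31, -3)

(-4, -31, -3)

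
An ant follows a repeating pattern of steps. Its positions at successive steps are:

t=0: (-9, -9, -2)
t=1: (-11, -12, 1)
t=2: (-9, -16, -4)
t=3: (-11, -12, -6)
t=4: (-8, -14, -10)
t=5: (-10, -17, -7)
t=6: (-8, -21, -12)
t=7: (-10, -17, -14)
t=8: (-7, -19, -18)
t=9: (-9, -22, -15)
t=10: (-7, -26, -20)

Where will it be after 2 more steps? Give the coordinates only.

(-6, -24, -26)

Differencing gives (-2, -3, +3), (+2, -4, -5), (-2, +4, -2), (+3, -2, -4), (-2, -3, +3), (+2, -4, -5), (-2, +4, -2), (+3, -2, -4), (-2, -3, +3), (+2, -4, -5). This is the pattern (-2, -3, +3), (+2, -4, -5), (-2, +4, -2), (+3, -2, -4) repeated.
step 11: apply (-2, +4, -2) → (-9, -22, -22)
step 12: apply (+3, -2, -4) → (-6, -24, -26)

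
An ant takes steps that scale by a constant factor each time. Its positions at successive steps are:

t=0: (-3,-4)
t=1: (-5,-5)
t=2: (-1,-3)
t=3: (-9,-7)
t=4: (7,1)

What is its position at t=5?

(-25,-15)

The jumps are (-2,-1), (+4,+2), (-8,-4), (+16,+8) — a geometric progression with ratio -2.
step 5: (7,1) + (-32,-16) → (-25,-15)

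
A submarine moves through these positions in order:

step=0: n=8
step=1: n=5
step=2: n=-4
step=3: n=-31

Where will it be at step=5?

n=-355

Consecutive displacements -3, -9, -27 scale by a factor of 3 each step.
step 4: -31 − 81 → n=-112
step 5: -112 − 243 → n=-355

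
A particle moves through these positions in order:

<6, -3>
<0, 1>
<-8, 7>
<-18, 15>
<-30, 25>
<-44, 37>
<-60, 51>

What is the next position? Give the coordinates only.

Successive displacements: <-6, +4>, <-8, +6>, <-10, +8>, <-12, +10>, <-14, +12>, <-16, +14> — each changes by <-2, +2>.
step 7: <-60, 51> + <-18, +16> → <-78, 67>

<-78, 67>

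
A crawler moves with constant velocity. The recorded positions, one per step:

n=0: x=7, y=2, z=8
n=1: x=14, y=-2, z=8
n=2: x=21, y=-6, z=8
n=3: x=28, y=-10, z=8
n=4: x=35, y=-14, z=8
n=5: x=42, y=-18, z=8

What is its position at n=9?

x=70, y=-34, z=8

Constant displacement of (+7,-4,+0) per step.
step 6: x=42, y=-18, z=8 + (+7,-4,+0) → x=49, y=-22, z=8
step 7: x=49, y=-22, z=8 + (+7,-4,+0) → x=56, y=-26, z=8
step 8: x=56, y=-26, z=8 + (+7,-4,+0) → x=63, y=-30, z=8
step 9: x=63, y=-30, z=8 + (+7,-4,+0) → x=70, y=-34, z=8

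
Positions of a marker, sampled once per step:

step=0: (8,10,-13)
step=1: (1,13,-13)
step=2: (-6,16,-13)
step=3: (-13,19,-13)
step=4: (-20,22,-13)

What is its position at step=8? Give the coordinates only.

(-48,34,-13)

The position changes by (-7,+3,+0) every step.
step 5: (-20,22,-13) + (-7,+3,+0) → (-27,25,-13)
step 6: (-27,25,-13) + (-7,+3,+0) → (-34,28,-13)
step 7: (-34,28,-13) + (-7,+3,+0) → (-41,31,-13)
step 8: (-41,31,-13) + (-7,+3,+0) → (-48,34,-13)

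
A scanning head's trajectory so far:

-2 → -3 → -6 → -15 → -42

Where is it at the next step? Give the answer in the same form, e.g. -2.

The jumps are -1, -3, -9, -27 — a geometric progression with ratio 3.
step 5: -42 − 81 → -123

-123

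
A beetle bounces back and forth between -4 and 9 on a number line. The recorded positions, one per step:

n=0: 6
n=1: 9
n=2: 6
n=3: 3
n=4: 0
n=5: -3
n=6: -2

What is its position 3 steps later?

The value reflects between -4 and 9, moving 3 per step.
  step 7: -2 → 1
  step 8: 1 → 4
  step 9: 4 → 7

7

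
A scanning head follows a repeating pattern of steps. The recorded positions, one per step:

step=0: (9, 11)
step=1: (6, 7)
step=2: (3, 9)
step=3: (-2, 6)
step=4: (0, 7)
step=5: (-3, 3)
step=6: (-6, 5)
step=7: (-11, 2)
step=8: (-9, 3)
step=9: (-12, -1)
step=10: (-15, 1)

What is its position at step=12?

(-18, -1)

The moves between consecutive positions are (-3, -4), (-3, +2), (-5, -3), (+2, +1), (-3, -4), (-3, +2), (-5, -3), (+2, +1), (-3, -4), (-3, +2); they repeat the 4-cycle [(-3, -4), (-3, +2), (-5, -3), (+2, +1)].
step 11: apply (-5, -3) → (-20, -2)
step 12: apply (+2, +1) → (-18, -1)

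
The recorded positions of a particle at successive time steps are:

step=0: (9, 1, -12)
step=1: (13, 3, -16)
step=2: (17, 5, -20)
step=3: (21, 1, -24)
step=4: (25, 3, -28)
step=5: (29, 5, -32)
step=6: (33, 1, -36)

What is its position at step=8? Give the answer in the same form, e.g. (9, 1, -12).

The first coordinate changes by +4 each step, so at step 8 it is 9 + 8·(4) = 41.
The second coordinate repeats the cycle [1, 3, 5] with period 3; step 8 mod 3 = 2, giving 5.
The third coordinate changes by -4 each step, so at step 8 it is -12 + 8·(-4) = -44.

(41, 5, -44)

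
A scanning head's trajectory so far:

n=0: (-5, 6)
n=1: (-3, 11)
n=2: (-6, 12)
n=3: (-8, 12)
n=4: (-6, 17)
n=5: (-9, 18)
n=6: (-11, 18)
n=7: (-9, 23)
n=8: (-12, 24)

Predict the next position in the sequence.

The moves between consecutive positions are (+2, +5), (-3, +1), (-2, +0), (+2, +5), (-3, +1), (-2, +0), (+2, +5), (-3, +1); they repeat the 3-cycle [(+2, +5), (-3, +1), (-2, +0)].
step 9: apply (-2, +0) → (-14, 24)

(-14, 24)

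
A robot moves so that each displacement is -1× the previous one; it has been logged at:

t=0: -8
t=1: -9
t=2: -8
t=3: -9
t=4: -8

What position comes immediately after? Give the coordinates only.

The jumps are -1, +1, -1, +1 — a geometric progression with ratio -1.
step 5: -8 − 1 → -9

-9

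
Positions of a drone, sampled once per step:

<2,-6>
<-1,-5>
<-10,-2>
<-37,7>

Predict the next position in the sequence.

<-118,34>

Consecutive displacements <-3,+1>, <-9,+3>, <-27,+9> scale by a factor of 3 each step.
step 4: <-37,7> + <-81,+27> → <-118,34>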